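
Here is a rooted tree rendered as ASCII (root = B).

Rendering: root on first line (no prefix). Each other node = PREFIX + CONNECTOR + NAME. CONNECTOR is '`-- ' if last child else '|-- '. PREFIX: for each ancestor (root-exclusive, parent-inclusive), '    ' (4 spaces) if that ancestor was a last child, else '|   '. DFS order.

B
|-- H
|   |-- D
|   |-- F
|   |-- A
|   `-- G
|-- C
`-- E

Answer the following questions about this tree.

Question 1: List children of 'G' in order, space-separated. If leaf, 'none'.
Node G's children (from adjacency): (leaf)

Answer: none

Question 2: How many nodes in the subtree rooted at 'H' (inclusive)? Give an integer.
Answer: 5

Derivation:
Subtree rooted at H contains: A, D, F, G, H
Count = 5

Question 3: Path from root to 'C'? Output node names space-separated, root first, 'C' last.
Answer: B C

Derivation:
Walk down from root: B -> C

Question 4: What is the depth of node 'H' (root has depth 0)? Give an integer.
Path from root to H: B -> H
Depth = number of edges = 1

Answer: 1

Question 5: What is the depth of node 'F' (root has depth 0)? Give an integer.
Answer: 2

Derivation:
Path from root to F: B -> H -> F
Depth = number of edges = 2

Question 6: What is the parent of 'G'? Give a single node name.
Scan adjacency: G appears as child of H

Answer: H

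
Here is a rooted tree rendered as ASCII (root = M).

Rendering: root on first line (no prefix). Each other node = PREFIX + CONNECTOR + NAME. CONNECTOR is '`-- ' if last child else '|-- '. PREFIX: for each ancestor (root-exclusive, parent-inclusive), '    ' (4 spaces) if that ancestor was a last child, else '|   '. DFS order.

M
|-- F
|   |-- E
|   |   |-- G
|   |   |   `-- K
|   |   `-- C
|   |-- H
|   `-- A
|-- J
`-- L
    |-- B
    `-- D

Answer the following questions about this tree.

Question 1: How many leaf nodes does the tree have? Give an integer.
Answer: 7

Derivation:
Leaves (nodes with no children): A, B, C, D, H, J, K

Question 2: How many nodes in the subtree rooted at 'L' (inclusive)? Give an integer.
Subtree rooted at L contains: B, D, L
Count = 3

Answer: 3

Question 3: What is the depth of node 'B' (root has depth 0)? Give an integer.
Path from root to B: M -> L -> B
Depth = number of edges = 2

Answer: 2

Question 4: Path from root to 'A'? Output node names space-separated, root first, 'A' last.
Answer: M F A

Derivation:
Walk down from root: M -> F -> A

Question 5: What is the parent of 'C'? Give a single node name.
Scan adjacency: C appears as child of E

Answer: E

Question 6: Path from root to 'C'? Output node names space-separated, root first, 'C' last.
Answer: M F E C

Derivation:
Walk down from root: M -> F -> E -> C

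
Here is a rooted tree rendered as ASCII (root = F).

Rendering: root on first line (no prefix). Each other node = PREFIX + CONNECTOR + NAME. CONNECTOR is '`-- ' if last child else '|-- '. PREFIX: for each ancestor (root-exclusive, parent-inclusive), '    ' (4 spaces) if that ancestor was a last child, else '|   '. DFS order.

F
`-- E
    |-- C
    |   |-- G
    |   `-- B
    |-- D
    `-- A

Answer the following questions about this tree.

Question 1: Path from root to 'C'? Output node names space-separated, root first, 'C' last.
Answer: F E C

Derivation:
Walk down from root: F -> E -> C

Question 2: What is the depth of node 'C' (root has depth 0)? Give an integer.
Path from root to C: F -> E -> C
Depth = number of edges = 2

Answer: 2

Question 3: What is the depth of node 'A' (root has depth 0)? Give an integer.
Answer: 2

Derivation:
Path from root to A: F -> E -> A
Depth = number of edges = 2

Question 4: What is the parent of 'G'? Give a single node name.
Answer: C

Derivation:
Scan adjacency: G appears as child of C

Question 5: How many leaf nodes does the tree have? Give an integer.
Leaves (nodes with no children): A, B, D, G

Answer: 4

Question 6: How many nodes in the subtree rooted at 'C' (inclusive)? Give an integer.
Subtree rooted at C contains: B, C, G
Count = 3

Answer: 3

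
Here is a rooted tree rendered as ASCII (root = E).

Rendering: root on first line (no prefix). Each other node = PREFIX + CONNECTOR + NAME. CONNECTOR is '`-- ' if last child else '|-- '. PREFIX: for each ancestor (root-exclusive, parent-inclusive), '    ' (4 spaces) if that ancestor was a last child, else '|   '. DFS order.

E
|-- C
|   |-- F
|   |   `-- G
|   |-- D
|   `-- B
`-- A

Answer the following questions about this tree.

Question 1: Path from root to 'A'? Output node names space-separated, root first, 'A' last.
Answer: E A

Derivation:
Walk down from root: E -> A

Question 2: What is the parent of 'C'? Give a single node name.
Answer: E

Derivation:
Scan adjacency: C appears as child of E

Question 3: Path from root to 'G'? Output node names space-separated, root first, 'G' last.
Answer: E C F G

Derivation:
Walk down from root: E -> C -> F -> G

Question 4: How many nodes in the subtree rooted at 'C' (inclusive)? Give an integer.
Answer: 5

Derivation:
Subtree rooted at C contains: B, C, D, F, G
Count = 5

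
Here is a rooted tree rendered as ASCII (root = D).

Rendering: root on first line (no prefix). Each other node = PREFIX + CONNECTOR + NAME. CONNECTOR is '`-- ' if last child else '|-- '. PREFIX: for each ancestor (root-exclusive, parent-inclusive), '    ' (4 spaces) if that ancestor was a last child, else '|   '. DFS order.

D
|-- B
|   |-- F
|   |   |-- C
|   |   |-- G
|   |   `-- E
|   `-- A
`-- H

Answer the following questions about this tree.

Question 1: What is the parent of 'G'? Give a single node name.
Answer: F

Derivation:
Scan adjacency: G appears as child of F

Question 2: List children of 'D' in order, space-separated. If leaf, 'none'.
Answer: B H

Derivation:
Node D's children (from adjacency): B, H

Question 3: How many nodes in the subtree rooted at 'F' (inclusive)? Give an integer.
Answer: 4

Derivation:
Subtree rooted at F contains: C, E, F, G
Count = 4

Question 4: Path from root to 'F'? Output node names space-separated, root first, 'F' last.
Walk down from root: D -> B -> F

Answer: D B F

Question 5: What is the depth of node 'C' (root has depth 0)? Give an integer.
Answer: 3

Derivation:
Path from root to C: D -> B -> F -> C
Depth = number of edges = 3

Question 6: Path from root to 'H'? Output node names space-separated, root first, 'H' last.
Walk down from root: D -> H

Answer: D H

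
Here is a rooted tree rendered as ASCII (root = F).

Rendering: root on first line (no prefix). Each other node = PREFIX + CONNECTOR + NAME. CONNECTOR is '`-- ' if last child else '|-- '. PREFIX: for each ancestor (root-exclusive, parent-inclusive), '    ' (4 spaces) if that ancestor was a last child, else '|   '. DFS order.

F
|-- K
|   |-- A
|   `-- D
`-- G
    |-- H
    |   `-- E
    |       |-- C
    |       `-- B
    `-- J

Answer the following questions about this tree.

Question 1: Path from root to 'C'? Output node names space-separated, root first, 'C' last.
Answer: F G H E C

Derivation:
Walk down from root: F -> G -> H -> E -> C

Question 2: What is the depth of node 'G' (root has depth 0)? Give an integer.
Path from root to G: F -> G
Depth = number of edges = 1

Answer: 1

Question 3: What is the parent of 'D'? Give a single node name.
Scan adjacency: D appears as child of K

Answer: K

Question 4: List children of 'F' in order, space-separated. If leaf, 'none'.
Node F's children (from adjacency): K, G

Answer: K G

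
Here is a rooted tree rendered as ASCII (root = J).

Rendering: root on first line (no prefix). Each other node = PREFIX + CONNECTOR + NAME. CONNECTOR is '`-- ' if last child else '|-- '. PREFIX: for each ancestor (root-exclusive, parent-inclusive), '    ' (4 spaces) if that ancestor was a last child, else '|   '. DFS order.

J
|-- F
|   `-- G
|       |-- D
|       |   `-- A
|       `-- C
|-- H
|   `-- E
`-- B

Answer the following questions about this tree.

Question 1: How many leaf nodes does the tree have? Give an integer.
Answer: 4

Derivation:
Leaves (nodes with no children): A, B, C, E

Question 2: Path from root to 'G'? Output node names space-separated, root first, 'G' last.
Answer: J F G

Derivation:
Walk down from root: J -> F -> G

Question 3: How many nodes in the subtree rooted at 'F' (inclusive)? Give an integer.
Subtree rooted at F contains: A, C, D, F, G
Count = 5

Answer: 5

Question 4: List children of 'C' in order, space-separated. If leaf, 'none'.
Node C's children (from adjacency): (leaf)

Answer: none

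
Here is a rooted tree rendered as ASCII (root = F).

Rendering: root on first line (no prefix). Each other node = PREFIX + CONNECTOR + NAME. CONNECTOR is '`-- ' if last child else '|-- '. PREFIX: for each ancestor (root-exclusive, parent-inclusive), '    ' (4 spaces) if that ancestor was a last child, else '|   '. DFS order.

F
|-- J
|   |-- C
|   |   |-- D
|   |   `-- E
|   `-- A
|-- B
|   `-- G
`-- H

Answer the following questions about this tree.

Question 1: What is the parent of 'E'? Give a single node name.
Scan adjacency: E appears as child of C

Answer: C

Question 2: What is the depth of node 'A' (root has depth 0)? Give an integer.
Path from root to A: F -> J -> A
Depth = number of edges = 2

Answer: 2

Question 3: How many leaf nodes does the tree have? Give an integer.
Leaves (nodes with no children): A, D, E, G, H

Answer: 5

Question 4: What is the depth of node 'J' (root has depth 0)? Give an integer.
Answer: 1

Derivation:
Path from root to J: F -> J
Depth = number of edges = 1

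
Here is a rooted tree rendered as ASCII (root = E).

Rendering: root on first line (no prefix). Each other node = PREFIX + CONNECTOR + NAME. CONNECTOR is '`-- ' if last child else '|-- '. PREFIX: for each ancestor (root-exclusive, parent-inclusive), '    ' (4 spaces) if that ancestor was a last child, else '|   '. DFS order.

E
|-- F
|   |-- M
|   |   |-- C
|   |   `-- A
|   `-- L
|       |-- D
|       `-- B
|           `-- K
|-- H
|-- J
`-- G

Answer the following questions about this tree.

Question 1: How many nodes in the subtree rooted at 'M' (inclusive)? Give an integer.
Answer: 3

Derivation:
Subtree rooted at M contains: A, C, M
Count = 3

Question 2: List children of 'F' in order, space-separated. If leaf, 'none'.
Answer: M L

Derivation:
Node F's children (from adjacency): M, L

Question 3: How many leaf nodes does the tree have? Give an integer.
Answer: 7

Derivation:
Leaves (nodes with no children): A, C, D, G, H, J, K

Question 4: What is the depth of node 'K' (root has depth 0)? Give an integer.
Answer: 4

Derivation:
Path from root to K: E -> F -> L -> B -> K
Depth = number of edges = 4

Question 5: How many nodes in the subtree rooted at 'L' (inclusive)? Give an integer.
Subtree rooted at L contains: B, D, K, L
Count = 4

Answer: 4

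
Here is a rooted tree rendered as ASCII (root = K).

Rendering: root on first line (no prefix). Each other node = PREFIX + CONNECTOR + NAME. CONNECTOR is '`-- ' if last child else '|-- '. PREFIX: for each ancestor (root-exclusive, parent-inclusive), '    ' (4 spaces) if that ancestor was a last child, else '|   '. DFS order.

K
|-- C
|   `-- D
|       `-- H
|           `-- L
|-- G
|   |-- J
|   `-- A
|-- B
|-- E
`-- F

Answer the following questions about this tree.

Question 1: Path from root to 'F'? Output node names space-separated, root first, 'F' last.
Answer: K F

Derivation:
Walk down from root: K -> F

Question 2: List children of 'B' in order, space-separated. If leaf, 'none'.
Node B's children (from adjacency): (leaf)

Answer: none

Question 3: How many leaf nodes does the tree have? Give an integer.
Leaves (nodes with no children): A, B, E, F, J, L

Answer: 6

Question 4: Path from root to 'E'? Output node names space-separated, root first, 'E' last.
Walk down from root: K -> E

Answer: K E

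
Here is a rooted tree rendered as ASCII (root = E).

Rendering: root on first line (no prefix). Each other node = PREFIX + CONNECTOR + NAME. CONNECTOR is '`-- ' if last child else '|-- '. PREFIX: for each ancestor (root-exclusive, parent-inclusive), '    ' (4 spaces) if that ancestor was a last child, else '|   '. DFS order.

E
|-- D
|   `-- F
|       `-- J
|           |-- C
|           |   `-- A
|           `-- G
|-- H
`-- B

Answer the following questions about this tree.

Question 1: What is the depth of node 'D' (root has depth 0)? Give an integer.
Path from root to D: E -> D
Depth = number of edges = 1

Answer: 1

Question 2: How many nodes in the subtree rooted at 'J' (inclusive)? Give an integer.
Answer: 4

Derivation:
Subtree rooted at J contains: A, C, G, J
Count = 4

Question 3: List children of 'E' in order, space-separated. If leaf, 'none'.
Node E's children (from adjacency): D, H, B

Answer: D H B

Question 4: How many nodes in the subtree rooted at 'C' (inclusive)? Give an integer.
Answer: 2

Derivation:
Subtree rooted at C contains: A, C
Count = 2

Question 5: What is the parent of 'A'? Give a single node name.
Answer: C

Derivation:
Scan adjacency: A appears as child of C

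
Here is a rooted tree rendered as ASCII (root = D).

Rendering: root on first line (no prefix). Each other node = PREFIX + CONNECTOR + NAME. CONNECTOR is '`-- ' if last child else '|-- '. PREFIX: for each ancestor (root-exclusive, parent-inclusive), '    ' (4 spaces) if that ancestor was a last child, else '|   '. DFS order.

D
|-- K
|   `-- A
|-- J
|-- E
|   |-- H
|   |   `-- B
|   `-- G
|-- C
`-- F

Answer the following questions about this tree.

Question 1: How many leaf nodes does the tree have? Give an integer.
Leaves (nodes with no children): A, B, C, F, G, J

Answer: 6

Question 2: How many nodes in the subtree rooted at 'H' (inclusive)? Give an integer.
Answer: 2

Derivation:
Subtree rooted at H contains: B, H
Count = 2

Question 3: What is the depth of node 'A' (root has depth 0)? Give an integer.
Answer: 2

Derivation:
Path from root to A: D -> K -> A
Depth = number of edges = 2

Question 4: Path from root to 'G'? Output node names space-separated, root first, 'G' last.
Walk down from root: D -> E -> G

Answer: D E G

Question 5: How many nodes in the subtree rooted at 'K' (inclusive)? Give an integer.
Answer: 2

Derivation:
Subtree rooted at K contains: A, K
Count = 2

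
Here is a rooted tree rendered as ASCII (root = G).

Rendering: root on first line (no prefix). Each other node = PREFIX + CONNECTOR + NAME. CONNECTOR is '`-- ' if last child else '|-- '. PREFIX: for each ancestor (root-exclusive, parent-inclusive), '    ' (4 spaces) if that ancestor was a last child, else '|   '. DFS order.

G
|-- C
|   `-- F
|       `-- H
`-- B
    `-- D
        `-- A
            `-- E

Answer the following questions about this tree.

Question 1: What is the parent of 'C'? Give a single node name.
Answer: G

Derivation:
Scan adjacency: C appears as child of G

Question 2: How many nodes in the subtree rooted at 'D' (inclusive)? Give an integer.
Answer: 3

Derivation:
Subtree rooted at D contains: A, D, E
Count = 3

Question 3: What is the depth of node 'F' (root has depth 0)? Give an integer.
Answer: 2

Derivation:
Path from root to F: G -> C -> F
Depth = number of edges = 2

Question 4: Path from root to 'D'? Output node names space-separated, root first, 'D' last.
Walk down from root: G -> B -> D

Answer: G B D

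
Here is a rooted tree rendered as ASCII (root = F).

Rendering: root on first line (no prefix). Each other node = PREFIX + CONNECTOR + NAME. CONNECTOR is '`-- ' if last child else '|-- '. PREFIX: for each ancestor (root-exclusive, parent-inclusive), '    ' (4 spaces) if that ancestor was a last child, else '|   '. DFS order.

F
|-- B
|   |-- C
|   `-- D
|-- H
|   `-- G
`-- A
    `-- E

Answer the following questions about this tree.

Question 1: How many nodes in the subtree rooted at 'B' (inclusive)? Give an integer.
Answer: 3

Derivation:
Subtree rooted at B contains: B, C, D
Count = 3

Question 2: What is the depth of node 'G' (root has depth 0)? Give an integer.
Path from root to G: F -> H -> G
Depth = number of edges = 2

Answer: 2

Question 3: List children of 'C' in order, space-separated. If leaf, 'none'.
Answer: none

Derivation:
Node C's children (from adjacency): (leaf)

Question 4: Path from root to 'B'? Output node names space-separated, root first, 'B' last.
Walk down from root: F -> B

Answer: F B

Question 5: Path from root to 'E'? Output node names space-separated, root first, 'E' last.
Answer: F A E

Derivation:
Walk down from root: F -> A -> E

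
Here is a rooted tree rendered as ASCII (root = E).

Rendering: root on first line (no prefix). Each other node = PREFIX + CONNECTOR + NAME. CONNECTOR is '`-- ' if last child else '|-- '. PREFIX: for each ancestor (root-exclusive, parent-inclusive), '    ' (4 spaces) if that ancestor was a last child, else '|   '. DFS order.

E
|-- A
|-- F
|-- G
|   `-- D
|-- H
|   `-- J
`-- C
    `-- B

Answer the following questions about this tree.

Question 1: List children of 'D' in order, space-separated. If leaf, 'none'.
Answer: none

Derivation:
Node D's children (from adjacency): (leaf)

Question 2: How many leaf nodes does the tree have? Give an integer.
Answer: 5

Derivation:
Leaves (nodes with no children): A, B, D, F, J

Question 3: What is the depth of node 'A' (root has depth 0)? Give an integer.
Path from root to A: E -> A
Depth = number of edges = 1

Answer: 1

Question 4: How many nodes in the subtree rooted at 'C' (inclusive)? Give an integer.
Answer: 2

Derivation:
Subtree rooted at C contains: B, C
Count = 2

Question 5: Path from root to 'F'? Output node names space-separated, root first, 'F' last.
Walk down from root: E -> F

Answer: E F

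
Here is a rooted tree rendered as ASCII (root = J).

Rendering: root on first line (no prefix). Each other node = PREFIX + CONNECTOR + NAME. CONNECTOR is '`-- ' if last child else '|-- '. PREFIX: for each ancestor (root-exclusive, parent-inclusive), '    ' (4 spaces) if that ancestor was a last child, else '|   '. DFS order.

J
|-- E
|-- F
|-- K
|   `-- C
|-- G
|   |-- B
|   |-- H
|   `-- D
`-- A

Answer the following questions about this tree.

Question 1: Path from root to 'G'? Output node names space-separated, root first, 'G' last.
Walk down from root: J -> G

Answer: J G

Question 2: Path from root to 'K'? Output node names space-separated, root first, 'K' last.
Walk down from root: J -> K

Answer: J K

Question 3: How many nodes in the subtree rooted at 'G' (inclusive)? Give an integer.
Subtree rooted at G contains: B, D, G, H
Count = 4

Answer: 4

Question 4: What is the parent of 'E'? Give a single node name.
Answer: J

Derivation:
Scan adjacency: E appears as child of J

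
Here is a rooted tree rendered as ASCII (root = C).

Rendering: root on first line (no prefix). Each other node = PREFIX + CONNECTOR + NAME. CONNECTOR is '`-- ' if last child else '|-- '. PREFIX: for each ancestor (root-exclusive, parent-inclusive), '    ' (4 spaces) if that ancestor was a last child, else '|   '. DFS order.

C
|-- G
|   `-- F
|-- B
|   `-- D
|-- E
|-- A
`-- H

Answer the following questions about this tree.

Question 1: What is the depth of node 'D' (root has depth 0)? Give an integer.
Path from root to D: C -> B -> D
Depth = number of edges = 2

Answer: 2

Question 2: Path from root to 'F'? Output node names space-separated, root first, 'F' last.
Walk down from root: C -> G -> F

Answer: C G F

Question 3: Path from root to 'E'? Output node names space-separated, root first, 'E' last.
Answer: C E

Derivation:
Walk down from root: C -> E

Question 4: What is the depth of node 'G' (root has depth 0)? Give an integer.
Answer: 1

Derivation:
Path from root to G: C -> G
Depth = number of edges = 1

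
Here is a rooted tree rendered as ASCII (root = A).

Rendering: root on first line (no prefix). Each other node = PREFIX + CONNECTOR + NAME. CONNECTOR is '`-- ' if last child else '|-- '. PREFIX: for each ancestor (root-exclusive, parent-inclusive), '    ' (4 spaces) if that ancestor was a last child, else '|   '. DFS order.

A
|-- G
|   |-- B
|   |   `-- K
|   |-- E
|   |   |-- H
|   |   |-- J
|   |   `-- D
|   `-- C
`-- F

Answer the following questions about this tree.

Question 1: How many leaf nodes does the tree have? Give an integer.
Leaves (nodes with no children): C, D, F, H, J, K

Answer: 6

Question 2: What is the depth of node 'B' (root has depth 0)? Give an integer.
Answer: 2

Derivation:
Path from root to B: A -> G -> B
Depth = number of edges = 2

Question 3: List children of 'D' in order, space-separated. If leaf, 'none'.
Answer: none

Derivation:
Node D's children (from adjacency): (leaf)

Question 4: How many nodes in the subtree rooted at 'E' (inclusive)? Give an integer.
Answer: 4

Derivation:
Subtree rooted at E contains: D, E, H, J
Count = 4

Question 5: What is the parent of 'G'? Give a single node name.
Scan adjacency: G appears as child of A

Answer: A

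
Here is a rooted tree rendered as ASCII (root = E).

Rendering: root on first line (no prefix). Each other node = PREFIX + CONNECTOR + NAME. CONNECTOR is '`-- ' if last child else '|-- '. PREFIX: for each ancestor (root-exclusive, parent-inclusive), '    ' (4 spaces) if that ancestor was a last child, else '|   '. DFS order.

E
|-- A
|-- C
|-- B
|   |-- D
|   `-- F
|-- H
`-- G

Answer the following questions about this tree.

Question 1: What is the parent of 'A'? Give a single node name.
Answer: E

Derivation:
Scan adjacency: A appears as child of E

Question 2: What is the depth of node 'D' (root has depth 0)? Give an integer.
Answer: 2

Derivation:
Path from root to D: E -> B -> D
Depth = number of edges = 2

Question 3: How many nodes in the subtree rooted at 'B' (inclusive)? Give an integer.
Subtree rooted at B contains: B, D, F
Count = 3

Answer: 3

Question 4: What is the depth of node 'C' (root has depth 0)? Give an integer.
Answer: 1

Derivation:
Path from root to C: E -> C
Depth = number of edges = 1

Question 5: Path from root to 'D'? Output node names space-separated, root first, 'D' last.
Walk down from root: E -> B -> D

Answer: E B D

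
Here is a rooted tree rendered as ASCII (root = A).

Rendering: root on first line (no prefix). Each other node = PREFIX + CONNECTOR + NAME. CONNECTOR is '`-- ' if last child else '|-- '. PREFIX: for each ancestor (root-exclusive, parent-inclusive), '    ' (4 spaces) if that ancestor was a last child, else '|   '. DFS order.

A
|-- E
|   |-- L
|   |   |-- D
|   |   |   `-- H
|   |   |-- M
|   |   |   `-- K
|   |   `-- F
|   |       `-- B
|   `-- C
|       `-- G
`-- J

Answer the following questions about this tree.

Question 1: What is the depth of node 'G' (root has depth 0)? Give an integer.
Path from root to G: A -> E -> C -> G
Depth = number of edges = 3

Answer: 3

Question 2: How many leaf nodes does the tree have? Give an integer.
Answer: 5

Derivation:
Leaves (nodes with no children): B, G, H, J, K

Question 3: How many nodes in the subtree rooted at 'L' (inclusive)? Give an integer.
Answer: 7

Derivation:
Subtree rooted at L contains: B, D, F, H, K, L, M
Count = 7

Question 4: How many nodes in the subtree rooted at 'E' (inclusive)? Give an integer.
Subtree rooted at E contains: B, C, D, E, F, G, H, K, L, M
Count = 10

Answer: 10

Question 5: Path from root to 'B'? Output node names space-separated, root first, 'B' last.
Walk down from root: A -> E -> L -> F -> B

Answer: A E L F B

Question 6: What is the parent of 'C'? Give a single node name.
Scan adjacency: C appears as child of E

Answer: E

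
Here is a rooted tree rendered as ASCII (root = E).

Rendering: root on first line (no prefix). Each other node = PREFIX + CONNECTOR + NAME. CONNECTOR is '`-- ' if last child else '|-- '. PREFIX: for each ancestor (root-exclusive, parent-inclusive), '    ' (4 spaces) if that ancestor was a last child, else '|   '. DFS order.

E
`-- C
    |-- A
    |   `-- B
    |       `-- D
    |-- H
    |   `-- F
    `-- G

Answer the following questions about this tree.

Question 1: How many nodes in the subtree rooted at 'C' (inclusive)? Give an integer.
Subtree rooted at C contains: A, B, C, D, F, G, H
Count = 7

Answer: 7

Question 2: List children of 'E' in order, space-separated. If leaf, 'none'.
Answer: C

Derivation:
Node E's children (from adjacency): C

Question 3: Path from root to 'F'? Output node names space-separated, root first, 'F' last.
Walk down from root: E -> C -> H -> F

Answer: E C H F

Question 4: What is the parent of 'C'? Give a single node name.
Scan adjacency: C appears as child of E

Answer: E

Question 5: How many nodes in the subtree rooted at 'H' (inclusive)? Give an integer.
Answer: 2

Derivation:
Subtree rooted at H contains: F, H
Count = 2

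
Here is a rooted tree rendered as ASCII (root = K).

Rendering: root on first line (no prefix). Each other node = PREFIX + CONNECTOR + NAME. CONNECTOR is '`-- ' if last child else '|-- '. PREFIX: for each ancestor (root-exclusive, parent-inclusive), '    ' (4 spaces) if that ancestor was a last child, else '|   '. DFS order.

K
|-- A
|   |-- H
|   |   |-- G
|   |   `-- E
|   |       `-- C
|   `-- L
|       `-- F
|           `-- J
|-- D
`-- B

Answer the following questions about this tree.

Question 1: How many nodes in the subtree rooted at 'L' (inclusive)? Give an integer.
Subtree rooted at L contains: F, J, L
Count = 3

Answer: 3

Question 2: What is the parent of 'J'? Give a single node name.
Answer: F

Derivation:
Scan adjacency: J appears as child of F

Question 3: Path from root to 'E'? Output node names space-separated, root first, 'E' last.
Answer: K A H E

Derivation:
Walk down from root: K -> A -> H -> E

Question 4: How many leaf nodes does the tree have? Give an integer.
Answer: 5

Derivation:
Leaves (nodes with no children): B, C, D, G, J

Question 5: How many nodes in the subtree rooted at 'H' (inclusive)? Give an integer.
Answer: 4

Derivation:
Subtree rooted at H contains: C, E, G, H
Count = 4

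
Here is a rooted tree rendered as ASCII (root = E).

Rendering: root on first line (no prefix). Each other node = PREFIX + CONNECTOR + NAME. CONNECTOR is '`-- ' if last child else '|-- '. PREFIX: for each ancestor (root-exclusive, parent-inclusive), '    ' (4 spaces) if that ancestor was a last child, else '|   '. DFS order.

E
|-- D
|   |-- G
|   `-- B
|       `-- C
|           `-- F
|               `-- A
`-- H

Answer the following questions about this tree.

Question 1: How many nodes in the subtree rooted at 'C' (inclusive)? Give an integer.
Answer: 3

Derivation:
Subtree rooted at C contains: A, C, F
Count = 3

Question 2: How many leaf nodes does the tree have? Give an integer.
Leaves (nodes with no children): A, G, H

Answer: 3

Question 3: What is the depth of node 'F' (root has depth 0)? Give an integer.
Answer: 4

Derivation:
Path from root to F: E -> D -> B -> C -> F
Depth = number of edges = 4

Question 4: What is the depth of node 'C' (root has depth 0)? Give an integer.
Answer: 3

Derivation:
Path from root to C: E -> D -> B -> C
Depth = number of edges = 3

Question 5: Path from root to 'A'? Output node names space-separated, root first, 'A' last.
Answer: E D B C F A

Derivation:
Walk down from root: E -> D -> B -> C -> F -> A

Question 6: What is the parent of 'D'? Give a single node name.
Answer: E

Derivation:
Scan adjacency: D appears as child of E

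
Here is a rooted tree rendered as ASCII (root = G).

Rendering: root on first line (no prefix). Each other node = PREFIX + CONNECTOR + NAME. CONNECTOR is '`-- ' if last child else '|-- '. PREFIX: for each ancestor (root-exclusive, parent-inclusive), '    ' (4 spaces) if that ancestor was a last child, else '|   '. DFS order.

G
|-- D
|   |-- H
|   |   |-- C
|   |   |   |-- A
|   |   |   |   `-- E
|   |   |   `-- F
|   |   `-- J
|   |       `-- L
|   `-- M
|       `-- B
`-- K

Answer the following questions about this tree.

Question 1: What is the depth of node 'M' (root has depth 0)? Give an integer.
Answer: 2

Derivation:
Path from root to M: G -> D -> M
Depth = number of edges = 2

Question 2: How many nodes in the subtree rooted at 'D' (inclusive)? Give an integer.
Subtree rooted at D contains: A, B, C, D, E, F, H, J, L, M
Count = 10

Answer: 10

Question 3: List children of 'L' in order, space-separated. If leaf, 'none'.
Answer: none

Derivation:
Node L's children (from adjacency): (leaf)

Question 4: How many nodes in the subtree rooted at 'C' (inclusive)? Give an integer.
Subtree rooted at C contains: A, C, E, F
Count = 4

Answer: 4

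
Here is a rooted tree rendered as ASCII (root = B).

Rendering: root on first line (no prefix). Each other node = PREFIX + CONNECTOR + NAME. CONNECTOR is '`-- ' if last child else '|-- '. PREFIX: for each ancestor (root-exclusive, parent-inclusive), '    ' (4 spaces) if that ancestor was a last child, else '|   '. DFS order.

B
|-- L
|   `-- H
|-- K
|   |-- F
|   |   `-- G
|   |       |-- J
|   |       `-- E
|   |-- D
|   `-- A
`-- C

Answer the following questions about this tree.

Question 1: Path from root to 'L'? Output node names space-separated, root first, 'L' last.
Answer: B L

Derivation:
Walk down from root: B -> L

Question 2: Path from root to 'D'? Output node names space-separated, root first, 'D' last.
Walk down from root: B -> K -> D

Answer: B K D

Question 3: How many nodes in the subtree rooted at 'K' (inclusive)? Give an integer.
Answer: 7

Derivation:
Subtree rooted at K contains: A, D, E, F, G, J, K
Count = 7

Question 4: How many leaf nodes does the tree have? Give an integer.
Leaves (nodes with no children): A, C, D, E, H, J

Answer: 6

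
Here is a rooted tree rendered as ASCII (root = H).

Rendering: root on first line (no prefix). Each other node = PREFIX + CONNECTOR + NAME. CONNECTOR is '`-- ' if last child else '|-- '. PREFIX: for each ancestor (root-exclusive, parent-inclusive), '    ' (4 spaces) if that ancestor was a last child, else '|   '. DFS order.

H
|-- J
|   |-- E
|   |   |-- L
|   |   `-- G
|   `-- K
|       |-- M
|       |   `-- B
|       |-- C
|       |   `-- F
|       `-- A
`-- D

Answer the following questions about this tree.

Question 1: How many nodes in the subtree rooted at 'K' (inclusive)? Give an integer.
Answer: 6

Derivation:
Subtree rooted at K contains: A, B, C, F, K, M
Count = 6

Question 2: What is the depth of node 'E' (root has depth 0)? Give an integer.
Path from root to E: H -> J -> E
Depth = number of edges = 2

Answer: 2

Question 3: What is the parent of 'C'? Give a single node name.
Scan adjacency: C appears as child of K

Answer: K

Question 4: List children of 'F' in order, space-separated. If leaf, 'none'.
Node F's children (from adjacency): (leaf)

Answer: none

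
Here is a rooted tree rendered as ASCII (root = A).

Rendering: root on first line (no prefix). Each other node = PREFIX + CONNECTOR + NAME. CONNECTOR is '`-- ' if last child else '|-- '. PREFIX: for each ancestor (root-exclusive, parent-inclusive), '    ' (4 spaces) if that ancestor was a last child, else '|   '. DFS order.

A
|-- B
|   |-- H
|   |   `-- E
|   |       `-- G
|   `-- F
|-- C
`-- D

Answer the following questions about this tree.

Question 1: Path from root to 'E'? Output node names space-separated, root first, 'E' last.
Walk down from root: A -> B -> H -> E

Answer: A B H E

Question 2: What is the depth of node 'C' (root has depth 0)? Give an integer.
Answer: 1

Derivation:
Path from root to C: A -> C
Depth = number of edges = 1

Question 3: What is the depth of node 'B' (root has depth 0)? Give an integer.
Path from root to B: A -> B
Depth = number of edges = 1

Answer: 1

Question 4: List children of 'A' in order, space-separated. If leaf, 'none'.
Node A's children (from adjacency): B, C, D

Answer: B C D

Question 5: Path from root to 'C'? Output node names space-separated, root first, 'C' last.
Walk down from root: A -> C

Answer: A C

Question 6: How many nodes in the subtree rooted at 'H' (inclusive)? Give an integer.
Answer: 3

Derivation:
Subtree rooted at H contains: E, G, H
Count = 3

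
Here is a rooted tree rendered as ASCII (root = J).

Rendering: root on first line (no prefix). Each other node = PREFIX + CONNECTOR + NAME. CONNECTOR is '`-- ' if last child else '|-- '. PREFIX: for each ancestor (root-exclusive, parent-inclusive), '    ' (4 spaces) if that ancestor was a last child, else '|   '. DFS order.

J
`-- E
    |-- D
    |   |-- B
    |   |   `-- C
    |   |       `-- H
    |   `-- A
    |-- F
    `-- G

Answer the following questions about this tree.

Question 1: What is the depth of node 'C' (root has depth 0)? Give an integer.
Path from root to C: J -> E -> D -> B -> C
Depth = number of edges = 4

Answer: 4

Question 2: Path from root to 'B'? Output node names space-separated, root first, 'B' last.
Walk down from root: J -> E -> D -> B

Answer: J E D B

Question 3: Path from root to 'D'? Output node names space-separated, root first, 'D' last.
Walk down from root: J -> E -> D

Answer: J E D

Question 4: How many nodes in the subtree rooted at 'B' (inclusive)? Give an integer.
Subtree rooted at B contains: B, C, H
Count = 3

Answer: 3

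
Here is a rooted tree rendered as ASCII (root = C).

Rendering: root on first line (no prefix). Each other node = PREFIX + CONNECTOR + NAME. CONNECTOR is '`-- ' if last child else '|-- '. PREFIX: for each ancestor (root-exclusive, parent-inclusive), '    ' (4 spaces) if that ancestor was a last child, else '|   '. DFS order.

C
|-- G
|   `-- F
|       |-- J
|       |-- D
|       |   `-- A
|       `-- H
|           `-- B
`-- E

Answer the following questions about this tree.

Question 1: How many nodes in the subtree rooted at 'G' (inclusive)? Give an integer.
Answer: 7

Derivation:
Subtree rooted at G contains: A, B, D, F, G, H, J
Count = 7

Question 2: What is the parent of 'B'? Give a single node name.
Answer: H

Derivation:
Scan adjacency: B appears as child of H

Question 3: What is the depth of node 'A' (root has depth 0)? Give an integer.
Answer: 4

Derivation:
Path from root to A: C -> G -> F -> D -> A
Depth = number of edges = 4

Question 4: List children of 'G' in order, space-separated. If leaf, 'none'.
Node G's children (from adjacency): F

Answer: F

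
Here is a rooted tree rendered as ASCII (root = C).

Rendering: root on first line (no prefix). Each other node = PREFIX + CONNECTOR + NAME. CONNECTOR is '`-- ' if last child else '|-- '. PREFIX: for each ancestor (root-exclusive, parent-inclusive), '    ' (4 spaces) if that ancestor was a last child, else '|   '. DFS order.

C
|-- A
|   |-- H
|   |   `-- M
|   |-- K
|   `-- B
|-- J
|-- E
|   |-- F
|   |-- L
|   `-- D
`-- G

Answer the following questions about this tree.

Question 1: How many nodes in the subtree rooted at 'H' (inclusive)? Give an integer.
Answer: 2

Derivation:
Subtree rooted at H contains: H, M
Count = 2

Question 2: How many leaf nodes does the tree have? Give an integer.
Leaves (nodes with no children): B, D, F, G, J, K, L, M

Answer: 8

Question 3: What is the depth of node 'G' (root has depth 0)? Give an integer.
Answer: 1

Derivation:
Path from root to G: C -> G
Depth = number of edges = 1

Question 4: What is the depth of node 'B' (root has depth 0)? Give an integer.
Path from root to B: C -> A -> B
Depth = number of edges = 2

Answer: 2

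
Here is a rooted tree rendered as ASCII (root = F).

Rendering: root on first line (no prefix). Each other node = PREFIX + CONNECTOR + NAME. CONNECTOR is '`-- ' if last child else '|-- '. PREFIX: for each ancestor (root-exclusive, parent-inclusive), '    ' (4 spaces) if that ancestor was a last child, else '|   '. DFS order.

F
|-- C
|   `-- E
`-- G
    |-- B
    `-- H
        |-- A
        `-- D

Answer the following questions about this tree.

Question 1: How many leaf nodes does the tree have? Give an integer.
Leaves (nodes with no children): A, B, D, E

Answer: 4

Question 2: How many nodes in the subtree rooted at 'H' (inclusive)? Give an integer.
Answer: 3

Derivation:
Subtree rooted at H contains: A, D, H
Count = 3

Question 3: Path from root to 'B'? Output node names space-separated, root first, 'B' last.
Walk down from root: F -> G -> B

Answer: F G B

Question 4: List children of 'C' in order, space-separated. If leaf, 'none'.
Answer: E

Derivation:
Node C's children (from adjacency): E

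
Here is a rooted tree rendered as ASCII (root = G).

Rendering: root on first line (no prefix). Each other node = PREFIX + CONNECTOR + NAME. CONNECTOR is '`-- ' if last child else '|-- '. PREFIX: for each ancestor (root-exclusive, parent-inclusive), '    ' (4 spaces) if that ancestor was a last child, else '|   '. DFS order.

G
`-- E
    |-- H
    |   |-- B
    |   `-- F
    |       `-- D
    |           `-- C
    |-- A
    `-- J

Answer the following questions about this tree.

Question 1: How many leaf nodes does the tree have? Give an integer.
Leaves (nodes with no children): A, B, C, J

Answer: 4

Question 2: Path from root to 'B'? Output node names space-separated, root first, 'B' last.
Answer: G E H B

Derivation:
Walk down from root: G -> E -> H -> B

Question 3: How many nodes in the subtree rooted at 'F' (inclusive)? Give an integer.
Answer: 3

Derivation:
Subtree rooted at F contains: C, D, F
Count = 3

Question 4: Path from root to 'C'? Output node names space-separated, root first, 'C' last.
Answer: G E H F D C

Derivation:
Walk down from root: G -> E -> H -> F -> D -> C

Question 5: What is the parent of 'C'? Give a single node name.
Scan adjacency: C appears as child of D

Answer: D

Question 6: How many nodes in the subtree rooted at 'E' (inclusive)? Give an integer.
Answer: 8

Derivation:
Subtree rooted at E contains: A, B, C, D, E, F, H, J
Count = 8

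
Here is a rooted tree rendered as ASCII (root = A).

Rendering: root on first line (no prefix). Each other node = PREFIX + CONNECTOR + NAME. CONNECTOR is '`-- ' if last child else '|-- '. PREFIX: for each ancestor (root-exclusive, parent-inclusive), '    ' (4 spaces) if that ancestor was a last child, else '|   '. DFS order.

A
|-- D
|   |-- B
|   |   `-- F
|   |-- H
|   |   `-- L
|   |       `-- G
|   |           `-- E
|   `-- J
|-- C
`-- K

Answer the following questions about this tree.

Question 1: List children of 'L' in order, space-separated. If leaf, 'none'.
Node L's children (from adjacency): G

Answer: G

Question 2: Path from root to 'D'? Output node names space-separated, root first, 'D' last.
Answer: A D

Derivation:
Walk down from root: A -> D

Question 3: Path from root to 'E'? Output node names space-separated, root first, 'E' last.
Walk down from root: A -> D -> H -> L -> G -> E

Answer: A D H L G E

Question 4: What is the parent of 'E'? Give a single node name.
Answer: G

Derivation:
Scan adjacency: E appears as child of G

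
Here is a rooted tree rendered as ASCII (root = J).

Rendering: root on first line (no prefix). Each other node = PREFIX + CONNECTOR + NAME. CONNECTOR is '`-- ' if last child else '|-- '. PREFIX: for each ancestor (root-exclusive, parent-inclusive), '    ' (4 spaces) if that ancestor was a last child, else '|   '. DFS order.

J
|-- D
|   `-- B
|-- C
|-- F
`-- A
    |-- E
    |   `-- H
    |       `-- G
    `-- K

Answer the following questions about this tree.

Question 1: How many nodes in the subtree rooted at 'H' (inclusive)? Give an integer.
Answer: 2

Derivation:
Subtree rooted at H contains: G, H
Count = 2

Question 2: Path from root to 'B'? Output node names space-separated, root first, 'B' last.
Answer: J D B

Derivation:
Walk down from root: J -> D -> B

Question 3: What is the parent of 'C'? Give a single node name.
Answer: J

Derivation:
Scan adjacency: C appears as child of J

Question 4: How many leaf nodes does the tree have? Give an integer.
Answer: 5

Derivation:
Leaves (nodes with no children): B, C, F, G, K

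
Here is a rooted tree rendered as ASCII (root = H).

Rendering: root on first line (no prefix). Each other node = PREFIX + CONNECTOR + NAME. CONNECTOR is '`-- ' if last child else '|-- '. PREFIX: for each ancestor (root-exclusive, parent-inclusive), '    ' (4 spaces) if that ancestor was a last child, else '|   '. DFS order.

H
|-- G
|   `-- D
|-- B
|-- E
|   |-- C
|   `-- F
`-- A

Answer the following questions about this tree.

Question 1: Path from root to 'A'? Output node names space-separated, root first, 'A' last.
Walk down from root: H -> A

Answer: H A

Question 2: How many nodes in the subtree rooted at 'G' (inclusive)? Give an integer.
Answer: 2

Derivation:
Subtree rooted at G contains: D, G
Count = 2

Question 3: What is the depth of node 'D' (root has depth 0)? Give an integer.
Path from root to D: H -> G -> D
Depth = number of edges = 2

Answer: 2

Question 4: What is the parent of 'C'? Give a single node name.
Answer: E

Derivation:
Scan adjacency: C appears as child of E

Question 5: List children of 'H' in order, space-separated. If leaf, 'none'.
Node H's children (from adjacency): G, B, E, A

Answer: G B E A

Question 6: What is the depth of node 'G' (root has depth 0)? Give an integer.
Path from root to G: H -> G
Depth = number of edges = 1

Answer: 1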